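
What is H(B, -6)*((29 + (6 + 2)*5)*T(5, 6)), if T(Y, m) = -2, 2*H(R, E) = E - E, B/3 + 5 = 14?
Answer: 0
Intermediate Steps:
B = 27 (B = -15 + 3*14 = -15 + 42 = 27)
H(R, E) = 0 (H(R, E) = (E - E)/2 = (1/2)*0 = 0)
H(B, -6)*((29 + (6 + 2)*5)*T(5, 6)) = 0*((29 + (6 + 2)*5)*(-2)) = 0*((29 + 8*5)*(-2)) = 0*((29 + 40)*(-2)) = 0*(69*(-2)) = 0*(-138) = 0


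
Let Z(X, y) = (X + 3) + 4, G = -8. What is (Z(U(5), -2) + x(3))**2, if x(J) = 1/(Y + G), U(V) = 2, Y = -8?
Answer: 20449/256 ≈ 79.879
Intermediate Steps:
x(J) = -1/16 (x(J) = 1/(-8 - 8) = 1/(-16) = -1/16)
Z(X, y) = 7 + X (Z(X, y) = (3 + X) + 4 = 7 + X)
(Z(U(5), -2) + x(3))**2 = ((7 + 2) - 1/16)**2 = (9 - 1/16)**2 = (143/16)**2 = 20449/256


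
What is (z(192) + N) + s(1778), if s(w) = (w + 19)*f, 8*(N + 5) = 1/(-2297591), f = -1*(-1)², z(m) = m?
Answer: -29592972081/18380728 ≈ -1610.0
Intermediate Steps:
f = -1 (f = -1*1 = -1)
N = -91903641/18380728 (N = -5 + (⅛)/(-2297591) = -5 + (⅛)*(-1/2297591) = -5 - 1/18380728 = -91903641/18380728 ≈ -5.0000)
s(w) = -19 - w (s(w) = (w + 19)*(-1) = (19 + w)*(-1) = -19 - w)
(z(192) + N) + s(1778) = (192 - 91903641/18380728) + (-19 - 1*1778) = 3437196135/18380728 + (-19 - 1778) = 3437196135/18380728 - 1797 = -29592972081/18380728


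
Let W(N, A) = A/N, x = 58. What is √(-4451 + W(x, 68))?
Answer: I*√3742305/29 ≈ 66.707*I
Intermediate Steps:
√(-4451 + W(x, 68)) = √(-4451 + 68/58) = √(-4451 + 68*(1/58)) = √(-4451 + 34/29) = √(-129045/29) = I*√3742305/29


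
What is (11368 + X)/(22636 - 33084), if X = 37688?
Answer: -3066/653 ≈ -4.6953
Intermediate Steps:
(11368 + X)/(22636 - 33084) = (11368 + 37688)/(22636 - 33084) = 49056/(-10448) = 49056*(-1/10448) = -3066/653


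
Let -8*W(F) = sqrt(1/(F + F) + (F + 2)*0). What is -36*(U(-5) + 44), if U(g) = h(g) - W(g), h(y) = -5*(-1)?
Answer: -1764 - 9*I*sqrt(10)/20 ≈ -1764.0 - 1.423*I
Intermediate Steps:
h(y) = 5
W(F) = -sqrt(2)*sqrt(1/F)/16 (W(F) = -sqrt(1/(F + F) + (F + 2)*0)/8 = -sqrt(1/(2*F) + (2 + F)*0)/8 = -sqrt(1/(2*F) + 0)/8 = -sqrt(2)*sqrt(1/F)/2/8 = -sqrt(2)*sqrt(1/F)/16)
U(g) = 5 + sqrt(2)*sqrt(1/g)/16 (U(g) = 5 - (-1)*sqrt(2)*sqrt(1/g)/16 = 5 + sqrt(2)*sqrt(1/g)/16)
-36*(U(-5) + 44) = -36*((5 + sqrt(2)*sqrt(1/(-5))/16) + 44) = -36*((5 + sqrt(2)*sqrt(-1/5)/16) + 44) = -36*((5 + sqrt(2)*(I*sqrt(5)/5)/16) + 44) = -36*((5 + I*sqrt(10)/80) + 44) = -36*(49 + I*sqrt(10)/80) = -1764 - 9*I*sqrt(10)/20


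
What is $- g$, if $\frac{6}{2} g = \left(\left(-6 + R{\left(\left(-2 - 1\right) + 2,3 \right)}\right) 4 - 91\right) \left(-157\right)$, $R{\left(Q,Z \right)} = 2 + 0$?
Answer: $- \frac{16799}{3} \approx -5599.7$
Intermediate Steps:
$R{\left(Q,Z \right)} = 2$
$g = \frac{16799}{3}$ ($g = \frac{\left(\left(-6 + 2\right) 4 - 91\right) \left(-157\right)}{3} = \frac{\left(\left(-4\right) 4 - 91\right) \left(-157\right)}{3} = \frac{\left(-16 - 91\right) \left(-157\right)}{3} = \frac{\left(-107\right) \left(-157\right)}{3} = \frac{1}{3} \cdot 16799 = \frac{16799}{3} \approx 5599.7$)
$- g = \left(-1\right) \frac{16799}{3} = - \frac{16799}{3}$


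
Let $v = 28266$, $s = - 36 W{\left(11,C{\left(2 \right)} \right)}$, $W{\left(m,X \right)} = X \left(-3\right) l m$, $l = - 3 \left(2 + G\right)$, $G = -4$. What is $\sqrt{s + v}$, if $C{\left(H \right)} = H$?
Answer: $\sqrt{42522} \approx 206.21$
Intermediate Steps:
$l = 6$ ($l = - 3 \left(2 - 4\right) = \left(-3\right) \left(-2\right) = 6$)
$W{\left(m,X \right)} = - 18 X m$ ($W{\left(m,X \right)} = X \left(-3\right) 6 m = - 3 X 6 m = - 18 X m$)
$s = 14256$ ($s = - 36 \left(\left(-18\right) 2 \cdot 11\right) = \left(-36\right) \left(-396\right) = 14256$)
$\sqrt{s + v} = \sqrt{14256 + 28266} = \sqrt{42522}$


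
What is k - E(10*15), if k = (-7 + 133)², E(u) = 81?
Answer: 15795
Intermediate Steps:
k = 15876 (k = 126² = 15876)
k - E(10*15) = 15876 - 1*81 = 15876 - 81 = 15795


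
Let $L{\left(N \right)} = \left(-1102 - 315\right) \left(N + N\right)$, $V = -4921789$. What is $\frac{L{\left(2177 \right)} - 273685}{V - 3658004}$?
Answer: $\frac{6443303}{8579793} \approx 0.75099$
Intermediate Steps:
$L{\left(N \right)} = - 2834 N$ ($L{\left(N \right)} = - 1417 \cdot 2 N = - 2834 N$)
$\frac{L{\left(2177 \right)} - 273685}{V - 3658004} = \frac{\left(-2834\right) 2177 - 273685}{-4921789 - 3658004} = \frac{-6169618 - 273685}{-8579793} = \left(-6443303\right) \left(- \frac{1}{8579793}\right) = \frac{6443303}{8579793}$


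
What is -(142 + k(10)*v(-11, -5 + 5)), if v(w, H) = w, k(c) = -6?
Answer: -208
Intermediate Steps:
-(142 + k(10)*v(-11, -5 + 5)) = -(142 - 6*(-11)) = -(142 + 66) = -1*208 = -208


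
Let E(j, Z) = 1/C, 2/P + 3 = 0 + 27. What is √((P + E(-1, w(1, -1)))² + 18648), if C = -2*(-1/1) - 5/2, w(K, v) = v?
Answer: √2685841/12 ≈ 136.57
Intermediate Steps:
P = 1/12 (P = 2/(-3 + (0 + 27)) = 2/(-3 + 27) = 2/24 = 2*(1/24) = 1/12 ≈ 0.083333)
C = -½ (C = -2/((-3*⅓)) - 5*½ = -2/(-1) - 5/2 = -2*(-1) - 5/2 = 2 - 5/2 = -½ ≈ -0.50000)
E(j, Z) = -2 (E(j, Z) = 1/(-½) = -2)
√((P + E(-1, w(1, -1)))² + 18648) = √((1/12 - 2)² + 18648) = √((-23/12)² + 18648) = √(529/144 + 18648) = √(2685841/144) = √2685841/12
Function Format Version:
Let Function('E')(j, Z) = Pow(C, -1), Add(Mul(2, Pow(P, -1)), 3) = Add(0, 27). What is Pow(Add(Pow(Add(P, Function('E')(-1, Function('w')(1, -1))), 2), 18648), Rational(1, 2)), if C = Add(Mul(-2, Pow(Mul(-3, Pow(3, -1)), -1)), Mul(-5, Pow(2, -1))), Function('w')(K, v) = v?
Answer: Mul(Rational(1, 12), Pow(2685841, Rational(1, 2))) ≈ 136.57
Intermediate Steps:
P = Rational(1, 12) (P = Mul(2, Pow(Add(-3, Add(0, 27)), -1)) = Mul(2, Pow(Add(-3, 27), -1)) = Mul(2, Pow(24, -1)) = Mul(2, Rational(1, 24)) = Rational(1, 12) ≈ 0.083333)
C = Rational(-1, 2) (C = Add(Mul(-2, Pow(Mul(-3, Rational(1, 3)), -1)), Mul(-5, Rational(1, 2))) = Add(Mul(-2, Pow(-1, -1)), Rational(-5, 2)) = Add(Mul(-2, -1), Rational(-5, 2)) = Add(2, Rational(-5, 2)) = Rational(-1, 2) ≈ -0.50000)
Function('E')(j, Z) = -2 (Function('E')(j, Z) = Pow(Rational(-1, 2), -1) = -2)
Pow(Add(Pow(Add(P, Function('E')(-1, Function('w')(1, -1))), 2), 18648), Rational(1, 2)) = Pow(Add(Pow(Add(Rational(1, 12), -2), 2), 18648), Rational(1, 2)) = Pow(Add(Pow(Rational(-23, 12), 2), 18648), Rational(1, 2)) = Pow(Add(Rational(529, 144), 18648), Rational(1, 2)) = Pow(Rational(2685841, 144), Rational(1, 2)) = Mul(Rational(1, 12), Pow(2685841, Rational(1, 2)))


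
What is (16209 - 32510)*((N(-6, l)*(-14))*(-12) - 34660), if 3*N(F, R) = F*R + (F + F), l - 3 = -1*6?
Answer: 559515524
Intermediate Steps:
l = -3 (l = 3 - 1*6 = 3 - 6 = -3)
N(F, R) = 2*F/3 + F*R/3 (N(F, R) = (F*R + (F + F))/3 = (F*R + 2*F)/3 = (2*F + F*R)/3 = 2*F/3 + F*R/3)
(16209 - 32510)*((N(-6, l)*(-14))*(-12) - 34660) = (16209 - 32510)*((((1/3)*(-6)*(2 - 3))*(-14))*(-12) - 34660) = -16301*((((1/3)*(-6)*(-1))*(-14))*(-12) - 34660) = -16301*((2*(-14))*(-12) - 34660) = -16301*(-28*(-12) - 34660) = -16301*(336 - 34660) = -16301*(-34324) = 559515524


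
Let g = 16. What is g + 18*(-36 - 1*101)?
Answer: -2450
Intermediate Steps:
g + 18*(-36 - 1*101) = 16 + 18*(-36 - 1*101) = 16 + 18*(-36 - 101) = 16 + 18*(-137) = 16 - 2466 = -2450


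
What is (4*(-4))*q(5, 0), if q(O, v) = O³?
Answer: -2000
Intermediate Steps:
(4*(-4))*q(5, 0) = (4*(-4))*5³ = -16*125 = -2000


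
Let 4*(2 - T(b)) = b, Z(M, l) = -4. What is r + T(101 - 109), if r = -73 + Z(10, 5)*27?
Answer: -177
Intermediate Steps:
T(b) = 2 - b/4
r = -181 (r = -73 - 4*27 = -73 - 108 = -181)
r + T(101 - 109) = -181 + (2 - (101 - 109)/4) = -181 + (2 - 1/4*(-8)) = -181 + (2 + 2) = -181 + 4 = -177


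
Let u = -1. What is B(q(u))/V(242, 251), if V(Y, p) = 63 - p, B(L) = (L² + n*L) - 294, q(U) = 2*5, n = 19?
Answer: 1/47 ≈ 0.021277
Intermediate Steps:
q(U) = 10
B(L) = -294 + L² + 19*L (B(L) = (L² + 19*L) - 294 = -294 + L² + 19*L)
B(q(u))/V(242, 251) = (-294 + 10² + 19*10)/(63 - 1*251) = (-294 + 100 + 190)/(63 - 251) = -4/(-188) = -4*(-1/188) = 1/47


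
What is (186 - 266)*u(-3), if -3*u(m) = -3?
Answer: -80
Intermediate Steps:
u(m) = 1 (u(m) = -⅓*(-3) = 1)
(186 - 266)*u(-3) = (186 - 266)*1 = -80*1 = -80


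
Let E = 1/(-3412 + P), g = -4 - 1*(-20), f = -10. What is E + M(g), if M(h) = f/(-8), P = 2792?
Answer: 387/310 ≈ 1.2484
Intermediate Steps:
g = 16 (g = -4 + 20 = 16)
M(h) = 5/4 (M(h) = -10/(-8) = -10*(-⅛) = 5/4)
E = -1/620 (E = 1/(-3412 + 2792) = 1/(-620) = -1/620 ≈ -0.0016129)
E + M(g) = -1/620 + 5/4 = 387/310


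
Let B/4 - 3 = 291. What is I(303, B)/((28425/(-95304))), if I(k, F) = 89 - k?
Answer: 6798352/9475 ≈ 717.50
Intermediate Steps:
B = 1176 (B = 12 + 4*291 = 12 + 1164 = 1176)
I(303, B)/((28425/(-95304))) = (89 - 1*303)/((28425/(-95304))) = (89 - 303)/((28425*(-1/95304))) = -214/(-9475/31768) = -214*(-31768/9475) = 6798352/9475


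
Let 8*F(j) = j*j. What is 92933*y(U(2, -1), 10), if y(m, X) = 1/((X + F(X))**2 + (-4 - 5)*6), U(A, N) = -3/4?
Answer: 371732/1809 ≈ 205.49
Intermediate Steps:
F(j) = j**2/8 (F(j) = (j*j)/8 = j**2/8)
U(A, N) = -3/4 (U(A, N) = -3*1/4 = -3/4)
y(m, X) = 1/(-54 + (X + X**2/8)**2) (y(m, X) = 1/((X + X**2/8)**2 + (-4 - 5)*6) = 1/((X + X**2/8)**2 - 9*6) = 1/((X + X**2/8)**2 - 54) = 1/(-54 + (X + X**2/8)**2))
92933*y(U(2, -1), 10) = 92933*(64/(-3456 + 10**2*(8 + 10)**2)) = 92933*(64/(-3456 + 100*18**2)) = 92933*(64/(-3456 + 100*324)) = 92933*(64/(-3456 + 32400)) = 92933*(64/28944) = 92933*(64*(1/28944)) = 92933*(4/1809) = 371732/1809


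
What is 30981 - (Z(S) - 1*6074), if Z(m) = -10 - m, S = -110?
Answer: 36955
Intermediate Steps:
30981 - (Z(S) - 1*6074) = 30981 - ((-10 - 1*(-110)) - 1*6074) = 30981 - ((-10 + 110) - 6074) = 30981 - (100 - 6074) = 30981 - 1*(-5974) = 30981 + 5974 = 36955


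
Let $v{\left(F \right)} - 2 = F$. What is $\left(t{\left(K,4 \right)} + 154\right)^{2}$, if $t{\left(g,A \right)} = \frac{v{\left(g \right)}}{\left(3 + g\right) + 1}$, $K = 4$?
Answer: $\frac{383161}{16} \approx 23948.0$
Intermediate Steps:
$v{\left(F \right)} = 2 + F$
$t{\left(g,A \right)} = \frac{2 + g}{4 + g}$ ($t{\left(g,A \right)} = \frac{2 + g}{\left(3 + g\right) + 1} = \frac{2 + g}{4 + g}$)
$\left(t{\left(K,4 \right)} + 154\right)^{2} = \left(\frac{2 + 4}{4 + 4} + 154\right)^{2} = \left(\frac{1}{8} \cdot 6 + 154\right)^{2} = \left(\frac{3}{4} + 154\right)^{2} = \left(\frac{619}{4}\right)^{2} = \frac{383161}{16}$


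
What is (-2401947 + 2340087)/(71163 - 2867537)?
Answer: 30930/1398187 ≈ 0.022121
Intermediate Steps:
(-2401947 + 2340087)/(71163 - 2867537) = -61860/(-2796374) = -61860*(-1/2796374) = 30930/1398187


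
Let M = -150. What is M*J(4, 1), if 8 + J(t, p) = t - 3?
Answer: 1050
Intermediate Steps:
J(t, p) = -11 + t (J(t, p) = -8 + (t - 3) = -8 + (-3 + t) = -11 + t)
M*J(4, 1) = -150*(-11 + 4) = -150*(-7) = 1050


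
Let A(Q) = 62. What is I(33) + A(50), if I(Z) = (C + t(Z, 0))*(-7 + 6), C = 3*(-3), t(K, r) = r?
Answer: 71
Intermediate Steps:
C = -9
I(Z) = 9 (I(Z) = (-9 + 0)*(-7 + 6) = -9*(-1) = 9)
I(33) + A(50) = 9 + 62 = 71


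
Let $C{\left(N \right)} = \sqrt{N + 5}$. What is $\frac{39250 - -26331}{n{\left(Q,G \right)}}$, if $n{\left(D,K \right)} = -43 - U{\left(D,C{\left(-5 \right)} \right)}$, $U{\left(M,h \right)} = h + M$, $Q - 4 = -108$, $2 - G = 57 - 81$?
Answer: $\frac{65581}{61} \approx 1075.1$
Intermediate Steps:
$G = 26$ ($G = 2 - \left(57 - 81\right) = 2 - -24 = 2 + 24 = 26$)
$Q = -104$ ($Q = 4 - 108 = -104$)
$C{\left(N \right)} = \sqrt{5 + N}$
$U{\left(M,h \right)} = M + h$
$n{\left(D,K \right)} = -43 - D$ ($n{\left(D,K \right)} = -43 - \left(D + \sqrt{5 - 5}\right) = -43 - \left(D + \sqrt{0}\right) = -43 - \left(D + 0\right) = -43 - D$)
$\frac{39250 - -26331}{n{\left(Q,G \right)}} = \frac{39250 - -26331}{-43 - -104} = \frac{39250 + 26331}{-43 + 104} = \frac{65581}{61}$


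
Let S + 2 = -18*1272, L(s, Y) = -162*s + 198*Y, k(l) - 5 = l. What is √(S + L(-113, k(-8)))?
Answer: I*√5186 ≈ 72.014*I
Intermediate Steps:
k(l) = 5 + l
S = -22898 (S = -2 - 18*1272 = -2 - 22896 = -22898)
√(S + L(-113, k(-8))) = √(-22898 + (-162*(-113) + 198*(5 - 8))) = √(-22898 + (18306 + 198*(-3))) = √(-22898 + (18306 - 594)) = √(-22898 + 17712) = √(-5186) = I*√5186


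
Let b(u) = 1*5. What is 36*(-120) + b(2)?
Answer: -4315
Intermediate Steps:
b(u) = 5
36*(-120) + b(2) = 36*(-120) + 5 = -4320 + 5 = -4315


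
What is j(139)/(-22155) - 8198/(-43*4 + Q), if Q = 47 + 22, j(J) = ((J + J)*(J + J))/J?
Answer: 181569422/2281965 ≈ 79.567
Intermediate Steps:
j(J) = 4*J (j(J) = ((2*J)*(2*J))/J = (4*J²)/J = 4*J)
Q = 69
j(139)/(-22155) - 8198/(-43*4 + Q) = (4*139)/(-22155) - 8198/(-43*4 + 69) = 556*(-1/22155) - 8198/(-172 + 69) = -556/22155 - 8198/(-103) = -556/22155 - 8198*(-1/103) = -556/22155 + 8198/103 = 181569422/2281965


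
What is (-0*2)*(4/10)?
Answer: 0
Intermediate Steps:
(-0*2)*(4/10) = (-38*0)*(4*(1/10)) = 0*(2/5) = 0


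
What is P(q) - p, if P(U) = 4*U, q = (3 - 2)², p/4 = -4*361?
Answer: 5780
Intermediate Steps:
p = -5776 (p = 4*(-4*361) = 4*(-1444) = -5776)
q = 1 (q = 1² = 1)
P(q) - p = 4*1 - 1*(-5776) = 4 + 5776 = 5780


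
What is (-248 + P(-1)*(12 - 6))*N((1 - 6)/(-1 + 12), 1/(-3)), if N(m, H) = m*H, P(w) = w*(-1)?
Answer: -110/3 ≈ -36.667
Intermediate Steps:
P(w) = -w
N(m, H) = H*m
(-248 + P(-1)*(12 - 6))*N((1 - 6)/(-1 + 12), 1/(-3)) = (-248 + (-1*(-1))*(12 - 6))*(((1 - 6)/(-1 + 12))/(-3)) = (-248 + 1*6)*(-(-5)/(3*11)) = (-248 + 6)*(-(-5)/(3*11)) = -(-242)*(-5)/(3*11) = -242*5/33 = -110/3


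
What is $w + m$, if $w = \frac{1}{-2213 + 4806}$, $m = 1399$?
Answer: $\frac{3627608}{2593} \approx 1399.0$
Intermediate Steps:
$w = \frac{1}{2593} \approx 0.00038565$
$w + m = \frac{1}{2593} + 1399 = \frac{3627608}{2593}$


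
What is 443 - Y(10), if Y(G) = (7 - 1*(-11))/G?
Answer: 2206/5 ≈ 441.20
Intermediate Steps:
Y(G) = 18/G (Y(G) = (7 + 11)/G = 18/G)
443 - Y(10) = 443 - 18/10 = 443 - 1*9/5 = 443 - 9/5 = 2206/5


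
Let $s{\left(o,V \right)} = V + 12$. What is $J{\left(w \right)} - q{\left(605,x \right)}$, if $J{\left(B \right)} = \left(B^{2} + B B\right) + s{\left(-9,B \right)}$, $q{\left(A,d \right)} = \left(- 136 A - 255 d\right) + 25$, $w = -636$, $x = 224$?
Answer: $947743$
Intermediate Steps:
$s{\left(o,V \right)} = 12 + V$
$q{\left(A,d \right)} = 25 - 255 d - 136 A$ ($q{\left(A,d \right)} = \left(- 255 d - 136 A\right) + 25 = 25 - 255 d - 136 A$)
$J{\left(B \right)} = 12 + B + 2 B^{2}$ ($J{\left(B \right)} = \left(B^{2} + B B\right) + \left(12 + B\right) = \left(B^{2} + B^{2}\right) + \left(12 + B\right) = 2 B^{2} + \left(12 + B\right) = 12 + B + 2 B^{2}$)
$J{\left(w \right)} - q{\left(605,x \right)} = \left(12 - 636 + 2 \left(-636\right)^{2}\right) - \left(25 - 57120 - 82280\right) = \left(12 - 636 + 2 \cdot 404496\right) - \left(25 - 57120 - 82280\right) = \left(12 - 636 + 808992\right) - -139375 = 808368 + 139375 = 947743$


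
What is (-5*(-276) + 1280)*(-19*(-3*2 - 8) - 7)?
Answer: 688940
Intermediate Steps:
(-5*(-276) + 1280)*(-19*(-3*2 - 8) - 7) = (1380 + 1280)*(-19*(-6 - 8) - 7) = 2660*(-19*(-14) - 7) = 2660*(266 - 7) = 2660*259 = 688940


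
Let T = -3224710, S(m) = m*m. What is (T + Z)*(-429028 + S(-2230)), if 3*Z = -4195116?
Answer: -21006692853504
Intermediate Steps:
Z = -1398372 (Z = (⅓)*(-4195116) = -1398372)
S(m) = m²
(T + Z)*(-429028 + S(-2230)) = (-3224710 - 1398372)*(-429028 + (-2230)²) = -4623082*(-429028 + 4972900) = -4623082*4543872 = -21006692853504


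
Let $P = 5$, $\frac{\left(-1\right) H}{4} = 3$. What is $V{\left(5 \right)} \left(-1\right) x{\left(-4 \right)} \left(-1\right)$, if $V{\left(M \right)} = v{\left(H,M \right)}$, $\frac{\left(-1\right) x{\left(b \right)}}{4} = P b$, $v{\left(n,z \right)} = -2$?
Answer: $-160$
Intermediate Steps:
$H = -12$ ($H = \left(-4\right) 3 = -12$)
$x{\left(b \right)} = - 20 b$ ($x{\left(b \right)} = - 4 \cdot 5 b = - 20 b$)
$V{\left(M \right)} = -2$
$V{\left(5 \right)} \left(-1\right) x{\left(-4 \right)} \left(-1\right) = \left(-2\right) \left(-1\right) \left(-20\right) \left(-4\right) \left(-1\right) = 2 \cdot 80 \left(-1\right) = 2 \left(-80\right) = -160$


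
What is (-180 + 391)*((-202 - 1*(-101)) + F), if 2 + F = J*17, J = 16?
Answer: 35659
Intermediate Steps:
F = 270 (F = -2 + 16*17 = -2 + 272 = 270)
(-180 + 391)*((-202 - 1*(-101)) + F) = (-180 + 391)*((-202 - 1*(-101)) + 270) = 211*((-202 + 101) + 270) = 211*(-101 + 270) = 211*169 = 35659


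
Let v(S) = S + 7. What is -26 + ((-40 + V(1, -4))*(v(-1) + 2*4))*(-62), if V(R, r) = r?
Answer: 38166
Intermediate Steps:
v(S) = 7 + S
-26 + ((-40 + V(1, -4))*(v(-1) + 2*4))*(-62) = -26 + ((-40 - 4)*((7 - 1) + 2*4))*(-62) = -26 - 44*(6 + 8)*(-62) = -26 - 44*14*(-62) = -26 - 616*(-62) = -26 + 38192 = 38166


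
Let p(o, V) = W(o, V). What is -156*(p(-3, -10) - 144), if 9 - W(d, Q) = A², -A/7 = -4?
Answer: 143364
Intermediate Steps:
A = 28 (A = -7*(-4) = 28)
W(d, Q) = -775 (W(d, Q) = 9 - 1*28² = 9 - 1*784 = 9 - 784 = -775)
p(o, V) = -775
-156*(p(-3, -10) - 144) = -156*(-775 - 144) = -156*(-919) = 143364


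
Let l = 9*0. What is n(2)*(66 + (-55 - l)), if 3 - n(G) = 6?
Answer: -33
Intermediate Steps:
n(G) = -3 (n(G) = 3 - 1*6 = 3 - 6 = -3)
l = 0
n(2)*(66 + (-55 - l)) = -3*(66 + (-55 - 1*0)) = -3*(66 + (-55 + 0)) = -3*(66 - 55) = -3*11 = -33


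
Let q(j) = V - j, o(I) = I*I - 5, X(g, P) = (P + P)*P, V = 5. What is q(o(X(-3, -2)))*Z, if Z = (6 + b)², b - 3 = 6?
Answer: -12150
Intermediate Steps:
b = 9 (b = 3 + 6 = 9)
X(g, P) = 2*P² (X(g, P) = (2*P)*P = 2*P²)
o(I) = -5 + I² (o(I) = I² - 5 = -5 + I²)
q(j) = 5 - j
Z = 225 (Z = (6 + 9)² = 15² = 225)
q(o(X(-3, -2)))*Z = (5 - (-5 + (2*(-2)²)²))*225 = (5 - (-5 + (2*4)²))*225 = (5 - (-5 + 8²))*225 = (5 - (-5 + 64))*225 = (5 - 1*59)*225 = (5 - 59)*225 = -54*225 = -12150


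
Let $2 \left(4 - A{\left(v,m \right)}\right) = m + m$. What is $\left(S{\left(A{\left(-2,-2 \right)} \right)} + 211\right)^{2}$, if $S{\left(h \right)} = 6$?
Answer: $47089$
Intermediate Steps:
$A{\left(v,m \right)} = 4 - m$ ($A{\left(v,m \right)} = 4 - \frac{m + m}{2} = 4 - \frac{2 m}{2} = 4 - m$)
$\left(S{\left(A{\left(-2,-2 \right)} \right)} + 211\right)^{2} = \left(6 + 211\right)^{2} = 217^{2} = 47089$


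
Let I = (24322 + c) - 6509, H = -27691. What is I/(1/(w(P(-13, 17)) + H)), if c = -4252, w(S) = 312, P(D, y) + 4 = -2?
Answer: -371286619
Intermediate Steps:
P(D, y) = -6 (P(D, y) = -4 - 2 = -6)
I = 13561 (I = (24322 - 4252) - 6509 = 20070 - 6509 = 13561)
I/(1/(w(P(-13, 17)) + H)) = 13561/(1/(312 - 27691)) = 13561/(1/(-27379)) = 13561/(-1/27379) = 13561*(-27379) = -371286619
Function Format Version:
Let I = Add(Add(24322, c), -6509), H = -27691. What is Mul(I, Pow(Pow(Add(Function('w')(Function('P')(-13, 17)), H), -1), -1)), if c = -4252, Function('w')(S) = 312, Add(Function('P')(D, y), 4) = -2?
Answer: -371286619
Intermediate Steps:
Function('P')(D, y) = -6 (Function('P')(D, y) = Add(-4, -2) = -6)
I = 13561 (I = Add(Add(24322, -4252), -6509) = Add(20070, -6509) = 13561)
Mul(I, Pow(Pow(Add(Function('w')(Function('P')(-13, 17)), H), -1), -1)) = Mul(13561, Pow(Pow(Add(312, -27691), -1), -1)) = Mul(13561, Pow(Pow(-27379, -1), -1)) = Mul(13561, Pow(Rational(-1, 27379), -1)) = Mul(13561, -27379) = -371286619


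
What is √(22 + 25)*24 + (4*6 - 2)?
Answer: 22 + 24*√47 ≈ 186.54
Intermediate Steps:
√(22 + 25)*24 + (4*6 - 2) = √47*24 + (24 - 2) = 24*√47 + 22 = 22 + 24*√47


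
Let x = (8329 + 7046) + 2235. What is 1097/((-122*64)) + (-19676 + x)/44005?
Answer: -64404813/343591040 ≈ -0.18745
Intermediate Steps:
x = 17610 (x = 15375 + 2235 = 17610)
1097/((-122*64)) + (-19676 + x)/44005 = 1097/((-122*64)) + (-19676 + 17610)/44005 = 1097/(-7808) - 2066*1/44005 = 1097*(-1/7808) - 2066/44005 = -1097/7808 - 2066/44005 = -64404813/343591040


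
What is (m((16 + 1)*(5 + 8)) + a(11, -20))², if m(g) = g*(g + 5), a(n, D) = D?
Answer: 2492605476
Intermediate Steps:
m(g) = g*(5 + g)
(m((16 + 1)*(5 + 8)) + a(11, -20))² = (((16 + 1)*(5 + 8))*(5 + (16 + 1)*(5 + 8)) - 20)² = ((17*13)*(5 + 17*13) - 20)² = (221*(5 + 221) - 20)² = (221*226 - 20)² = (49946 - 20)² = 49926² = 2492605476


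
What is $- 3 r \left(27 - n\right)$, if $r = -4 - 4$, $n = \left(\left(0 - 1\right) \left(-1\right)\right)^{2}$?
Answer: $624$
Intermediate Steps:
$n = 1$ ($n = \left(\left(-1\right) \left(-1\right)\right)^{2} = 1^{2} = 1$)
$r = -8$ ($r = -4 - 4 = -8$)
$- 3 r \left(27 - n\right) = \left(-3\right) \left(-8\right) \left(27 - 1\right) = 24 \left(27 - 1\right) = 24 \cdot 26 = 624$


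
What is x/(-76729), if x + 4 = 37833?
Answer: -37829/76729 ≈ -0.49302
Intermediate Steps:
x = 37829 (x = -4 + 37833 = 37829)
x/(-76729) = 37829/(-76729) = 37829*(-1/76729) = -37829/76729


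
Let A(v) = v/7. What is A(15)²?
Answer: 225/49 ≈ 4.5918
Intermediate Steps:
A(v) = v/7 (A(v) = v*(⅐) = v/7)
A(15)² = ((⅐)*15)² = (15/7)² = 225/49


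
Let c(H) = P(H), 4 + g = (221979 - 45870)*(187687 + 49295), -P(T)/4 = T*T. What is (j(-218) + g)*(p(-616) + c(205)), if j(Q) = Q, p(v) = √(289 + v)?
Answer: -7015596819369600 + 41734662816*I*√327 ≈ -7.0156e+15 + 7.5469e+11*I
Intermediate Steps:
P(T) = -4*T² (P(T) = -4*T*T = -4*T²)
g = 41734663034 (g = -4 + (221979 - 45870)*(187687 + 49295) = -4 + 176109*236982 = -4 + 41734663038 = 41734663034)
c(H) = -4*H²
(j(-218) + g)*(p(-616) + c(205)) = (-218 + 41734663034)*(√(289 - 616) - 4*205²) = 41734662816*(√(-327) - 4*42025) = 41734662816*(I*√327 - 168100) = 41734662816*(-168100 + I*√327) = -7015596819369600 + 41734662816*I*√327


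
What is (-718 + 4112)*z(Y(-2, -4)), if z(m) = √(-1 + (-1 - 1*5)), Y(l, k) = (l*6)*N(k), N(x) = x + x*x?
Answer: 3394*I*√7 ≈ 8979.7*I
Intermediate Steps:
N(x) = x + x²
Y(l, k) = 6*k*l*(1 + k) (Y(l, k) = (l*6)*(k*(1 + k)) = (6*l)*(k*(1 + k)) = 6*k*l*(1 + k))
z(m) = I*√7 (z(m) = √(-1 + (-1 - 5)) = √(-1 - 6) = √(-7) = I*√7)
(-718 + 4112)*z(Y(-2, -4)) = (-718 + 4112)*(I*√7) = 3394*(I*√7) = 3394*I*√7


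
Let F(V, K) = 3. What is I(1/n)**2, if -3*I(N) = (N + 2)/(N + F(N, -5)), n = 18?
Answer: 1369/27225 ≈ 0.050285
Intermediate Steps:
I(N) = -(2 + N)/(3*(3 + N)) (I(N) = -(N + 2)/(3*(N + 3)) = -(2 + N)/(3*(3 + N)))
I(1/n)**2 = ((-2 - 1/18)/(3*(3 + 1/18)))**2 = ((-2 - 1*1/18)/(3*(3 + 1/18)))**2 = ((-2 - 1/18)/(3*(55/18)))**2 = ((1/3)*(18/55)*(-37/18))**2 = (-37/165)**2 = 1369/27225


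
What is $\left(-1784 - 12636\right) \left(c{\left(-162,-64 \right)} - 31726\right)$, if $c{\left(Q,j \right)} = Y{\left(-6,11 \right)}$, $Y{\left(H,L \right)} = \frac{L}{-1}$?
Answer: $457647540$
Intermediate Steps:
$Y{\left(H,L \right)} = - L$ ($Y{\left(H,L \right)} = L \left(-1\right) = - L$)
$c{\left(Q,j \right)} = -11$ ($c{\left(Q,j \right)} = \left(-1\right) 11 = -11$)
$\left(-1784 - 12636\right) \left(c{\left(-162,-64 \right)} - 31726\right) = \left(-1784 - 12636\right) \left(-11 - 31726\right) = \left(-14420\right) \left(-31737\right) = 457647540$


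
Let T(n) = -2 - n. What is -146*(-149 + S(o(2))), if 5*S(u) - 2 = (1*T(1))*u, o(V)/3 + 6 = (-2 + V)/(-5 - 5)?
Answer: 100594/5 ≈ 20119.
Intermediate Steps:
o(V) = -87/5 - 3*V/10 (o(V) = -18 + 3*((-2 + V)/(-5 - 5)) = -18 + 3*((-2 + V)/(-10)) = -18 + 3*((-2 + V)*(-1/10)) = -18 + 3*(1/5 - V/10) = -18 + (3/5 - 3*V/10) = -87/5 - 3*V/10)
S(u) = 2/5 - 3*u/5 (S(u) = 2/5 + ((1*(-2 - 1*1))*u)/5 = 2/5 + ((1*(-2 - 1))*u)/5 = 2/5 + ((1*(-3))*u)/5 = 2/5 + (-3*u)/5 = 2/5 - 3*u/5)
-146*(-149 + S(o(2))) = -146*(-149 + (2/5 - 3*(-87/5 - 3/10*2)/5)) = -146*(-149 + (2/5 - 3*(-87/5 - 3/5)/5)) = -146*(-149 + (2/5 - 3/5*(-18))) = -146*(-149 + (2/5 + 54/5)) = -146*(-149 + 56/5) = -146*(-689/5) = 100594/5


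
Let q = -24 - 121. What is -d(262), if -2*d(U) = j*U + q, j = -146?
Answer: -38397/2 ≈ -19199.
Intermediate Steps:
q = -145
d(U) = 145/2 + 73*U (d(U) = -(-146*U - 145)/2 = -(-145 - 146*U)/2 = 145/2 + 73*U)
-d(262) = -(145/2 + 73*262) = -(145/2 + 19126) = -1*38397/2 = -38397/2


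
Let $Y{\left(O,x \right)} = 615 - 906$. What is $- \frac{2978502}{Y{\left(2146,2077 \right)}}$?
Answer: $\frac{992834}{97} \approx 10235.0$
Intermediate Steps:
$Y{\left(O,x \right)} = -291$
$- \frac{2978502}{Y{\left(2146,2077 \right)}} = - \frac{2978502}{-291} = \left(-2978502\right) \left(- \frac{1}{291}\right) = \frac{992834}{97}$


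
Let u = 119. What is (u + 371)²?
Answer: 240100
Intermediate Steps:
(u + 371)² = (119 + 371)² = 490² = 240100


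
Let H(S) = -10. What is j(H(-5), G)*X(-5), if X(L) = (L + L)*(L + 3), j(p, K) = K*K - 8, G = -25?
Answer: 12340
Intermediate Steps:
j(p, K) = -8 + K**2 (j(p, K) = K**2 - 8 = -8 + K**2)
X(L) = 2*L*(3 + L) (X(L) = (2*L)*(3 + L) = 2*L*(3 + L))
j(H(-5), G)*X(-5) = (-8 + (-25)**2)*(2*(-5)*(3 - 5)) = (-8 + 625)*(2*(-5)*(-2)) = 617*20 = 12340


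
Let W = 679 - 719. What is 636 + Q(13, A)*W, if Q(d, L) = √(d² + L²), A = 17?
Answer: 636 - 40*√458 ≈ -220.04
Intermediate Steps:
Q(d, L) = √(L² + d²)
W = -40
636 + Q(13, A)*W = 636 + √(17² + 13²)*(-40) = 636 + √(289 + 169)*(-40) = 636 + √458*(-40) = 636 - 40*√458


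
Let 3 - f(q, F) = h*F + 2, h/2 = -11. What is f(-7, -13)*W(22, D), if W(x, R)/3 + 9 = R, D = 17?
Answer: -6840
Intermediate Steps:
h = -22 (h = 2*(-11) = -22)
W(x, R) = -27 + 3*R
f(q, F) = 1 + 22*F (f(q, F) = 3 - (-22*F + 2) = 3 - (2 - 22*F) = 3 + (-2 + 22*F) = 1 + 22*F)
f(-7, -13)*W(22, D) = (1 + 22*(-13))*(-27 + 3*17) = (1 - 286)*(-27 + 51) = -285*24 = -6840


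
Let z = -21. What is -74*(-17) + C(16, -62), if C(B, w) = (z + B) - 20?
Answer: 1233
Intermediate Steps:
C(B, w) = -41 + B (C(B, w) = (-21 + B) - 20 = -41 + B)
-74*(-17) + C(16, -62) = -74*(-17) + (-41 + 16) = 1258 - 25 = 1233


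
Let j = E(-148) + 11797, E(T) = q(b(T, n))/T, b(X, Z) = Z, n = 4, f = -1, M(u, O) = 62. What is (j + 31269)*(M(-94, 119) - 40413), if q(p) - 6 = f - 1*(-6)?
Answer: -257187468707/148 ≈ -1.7378e+9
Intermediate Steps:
q(p) = 11 (q(p) = 6 + (-1 - 1*(-6)) = 6 + (-1 + 6) = 6 + 5 = 11)
E(T) = 11/T
j = 1745945/148 (j = 11/(-148) + 11797 = 11*(-1/148) + 11797 = -11/148 + 11797 = 1745945/148 ≈ 11797.)
(j + 31269)*(M(-94, 119) - 40413) = (1745945/148 + 31269)*(62 - 40413) = (6373757/148)*(-40351) = -257187468707/148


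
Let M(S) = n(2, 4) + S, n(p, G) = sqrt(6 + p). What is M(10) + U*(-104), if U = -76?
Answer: 7914 + 2*sqrt(2) ≈ 7916.8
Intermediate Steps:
M(S) = S + 2*sqrt(2) (M(S) = sqrt(6 + 2) + S = sqrt(8) + S = 2*sqrt(2) + S = S + 2*sqrt(2))
M(10) + U*(-104) = (10 + 2*sqrt(2)) - 76*(-104) = (10 + 2*sqrt(2)) + 7904 = 7914 + 2*sqrt(2)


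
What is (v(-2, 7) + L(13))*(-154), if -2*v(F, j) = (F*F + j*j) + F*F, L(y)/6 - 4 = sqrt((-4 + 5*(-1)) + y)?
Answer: -1155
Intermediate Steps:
L(y) = 24 + 6*sqrt(-9 + y) (L(y) = 24 + 6*sqrt((-4 + 5*(-1)) + y) = 24 + 6*sqrt((-4 - 5) + y) = 24 + 6*sqrt(-9 + y))
v(F, j) = -F**2 - j**2/2 (v(F, j) = -((F*F + j*j) + F*F)/2 = -((F**2 + j**2) + F**2)/2 = -(j**2 + 2*F**2)/2 = -F**2 - j**2/2)
(v(-2, 7) + L(13))*(-154) = ((-1*(-2)**2 - 1/2*7**2) + (24 + 6*sqrt(-9 + 13)))*(-154) = ((-1*4 - 1/2*49) + (24 + 6*sqrt(4)))*(-154) = ((-4 - 49/2) + (24 + 6*2))*(-154) = (-57/2 + (24 + 12))*(-154) = (-57/2 + 36)*(-154) = (15/2)*(-154) = -1155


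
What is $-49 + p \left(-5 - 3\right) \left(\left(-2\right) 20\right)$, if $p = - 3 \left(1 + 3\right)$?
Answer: $-3889$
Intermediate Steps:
$p = -12$ ($p = \left(-3\right) 4 = -12$)
$-49 + p \left(-5 - 3\right) \left(\left(-2\right) 20\right) = -49 + - 12 \left(-5 - 3\right) \left(\left(-2\right) 20\right) = -49 + \left(-12\right) \left(-8\right) \left(-40\right) = -49 + 96 \left(-40\right) = -49 - 3840 = -3889$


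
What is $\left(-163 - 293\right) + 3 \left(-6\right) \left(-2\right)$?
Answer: $-420$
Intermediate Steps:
$\left(-163 - 293\right) + 3 \left(-6\right) \left(-2\right) = -456 - -36 = -456 + 36 = -420$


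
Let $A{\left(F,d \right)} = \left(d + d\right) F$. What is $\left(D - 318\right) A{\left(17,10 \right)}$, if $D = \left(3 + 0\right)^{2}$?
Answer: $-105060$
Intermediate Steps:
$A{\left(F,d \right)} = 2 F d$ ($A{\left(F,d \right)} = 2 d F = 2 F d$)
$D = 9$ ($D = 3^{2} = 9$)
$\left(D - 318\right) A{\left(17,10 \right)} = \left(9 - 318\right) 2 \cdot 17 \cdot 10 = \left(-309\right) 340 = -105060$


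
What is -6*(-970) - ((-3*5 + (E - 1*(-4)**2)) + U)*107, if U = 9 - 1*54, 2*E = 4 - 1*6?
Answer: 14059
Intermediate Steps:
E = -1 (E = (4 - 1*6)/2 = (4 - 6)/2 = (1/2)*(-2) = -1)
U = -45 (U = 9 - 54 = -45)
-6*(-970) - ((-3*5 + (E - 1*(-4)**2)) + U)*107 = -6*(-970) - ((-3*5 + (-1 - 1*(-4)**2)) - 45)*107 = 5820 - ((-15 + (-1 - 1*16)) - 45)*107 = 5820 - ((-15 + (-1 - 16)) - 45)*107 = 5820 - ((-15 - 17) - 45)*107 = 5820 - (-32 - 45)*107 = 5820 - (-77)*107 = 5820 - 1*(-8239) = 5820 + 8239 = 14059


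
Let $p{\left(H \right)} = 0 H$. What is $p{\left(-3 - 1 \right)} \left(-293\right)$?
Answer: $0$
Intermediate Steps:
$p{\left(H \right)} = 0$
$p{\left(-3 - 1 \right)} \left(-293\right) = 0 \left(-293\right) = 0$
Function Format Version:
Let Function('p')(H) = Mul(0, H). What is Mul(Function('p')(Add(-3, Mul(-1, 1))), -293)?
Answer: 0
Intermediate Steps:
Function('p')(H) = 0
Mul(Function('p')(Add(-3, Mul(-1, 1))), -293) = Mul(0, -293) = 0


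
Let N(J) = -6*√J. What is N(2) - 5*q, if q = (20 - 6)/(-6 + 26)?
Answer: -7/2 - 6*√2 ≈ -11.985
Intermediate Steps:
q = 7/10 (q = 14/20 = 14*(1/20) = 7/10 ≈ 0.70000)
N(2) - 5*q = -6*√2 - 5*7/10 = -6*√2 - 7/2 = -7/2 - 6*√2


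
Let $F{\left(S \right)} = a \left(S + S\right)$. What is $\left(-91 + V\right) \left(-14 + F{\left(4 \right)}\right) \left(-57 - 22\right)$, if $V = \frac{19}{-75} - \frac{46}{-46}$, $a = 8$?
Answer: $\frac{1069502}{3} \approx 3.565 \cdot 10^{5}$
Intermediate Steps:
$V = \frac{56}{75}$ ($V = 19 \left(- \frac{1}{75}\right) - -1 = - \frac{19}{75} + 1 = \frac{56}{75} \approx 0.74667$)
$F{\left(S \right)} = 16 S$ ($F{\left(S \right)} = 8 \left(S + S\right) = 8 \cdot 2 S = 16 S$)
$\left(-91 + V\right) \left(-14 + F{\left(4 \right)}\right) \left(-57 - 22\right) = \left(-91 + \frac{56}{75}\right) \left(-14 + 16 \cdot 4\right) \left(-57 - 22\right) = - \frac{6769 \left(-14 + 64\right) \left(-79\right)}{75} = - \frac{6769 \cdot 50 \left(-79\right)}{75} = \left(- \frac{6769}{75}\right) \left(-3950\right) = \frac{1069502}{3}$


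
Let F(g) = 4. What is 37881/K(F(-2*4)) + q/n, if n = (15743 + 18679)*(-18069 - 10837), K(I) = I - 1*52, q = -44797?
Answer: -3140973432353/3980009328 ≈ -789.19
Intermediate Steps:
K(I) = -52 + I (K(I) = I - 52 = -52 + I)
n = -995002332 (n = 34422*(-28906) = -995002332)
37881/K(F(-2*4)) + q/n = 37881/(-52 + 4) - 44797/(-995002332) = 37881/(-48) - 44797*(-1/995002332) = 37881*(-1/48) + 44797/995002332 = -12627/16 + 44797/995002332 = -3140973432353/3980009328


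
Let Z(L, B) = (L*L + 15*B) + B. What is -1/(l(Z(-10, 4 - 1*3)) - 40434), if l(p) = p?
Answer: 1/40318 ≈ 2.4803e-5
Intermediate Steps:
Z(L, B) = L² + 16*B (Z(L, B) = (L² + 15*B) + B = L² + 16*B)
-1/(l(Z(-10, 4 - 1*3)) - 40434) = -1/(((-10)² + 16*(4 - 1*3)) - 40434) = -1/((100 + 16*(4 - 3)) - 40434) = -1/((100 + 16*1) - 40434) = -1/((100 + 16) - 40434) = -1/(116 - 40434) = -1/(-40318) = -1*(-1/40318) = 1/40318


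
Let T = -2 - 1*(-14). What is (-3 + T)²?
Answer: 81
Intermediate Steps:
T = 12 (T = -2 + 14 = 12)
(-3 + T)² = (-3 + 12)² = 9² = 81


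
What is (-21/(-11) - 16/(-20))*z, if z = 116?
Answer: 17284/55 ≈ 314.25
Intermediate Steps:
(-21/(-11) - 16/(-20))*z = (-21/(-11) - 16/(-20))*116 = (-21*(-1/11) - 16*(-1/20))*116 = (21/11 + ⅘)*116 = (149/55)*116 = 17284/55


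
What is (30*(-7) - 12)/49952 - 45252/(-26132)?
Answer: 281828325/163168208 ≈ 1.7272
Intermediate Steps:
(30*(-7) - 12)/49952 - 45252/(-26132) = (-210 - 12)*(1/49952) - 45252*(-1/26132) = -222*1/49952 + 11313/6533 = -111/24976 + 11313/6533 = 281828325/163168208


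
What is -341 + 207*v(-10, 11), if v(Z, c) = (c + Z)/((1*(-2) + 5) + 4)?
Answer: -2180/7 ≈ -311.43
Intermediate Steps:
v(Z, c) = Z/7 + c/7 (v(Z, c) = (Z + c)/((-2 + 5) + 4) = (Z + c)/(3 + 4) = (Z + c)/7 = (Z + c)*(⅐) = Z/7 + c/7)
-341 + 207*v(-10, 11) = -341 + 207*((⅐)*(-10) + (⅐)*11) = -341 + 207*(-10/7 + 11/7) = -341 + 207*(⅐) = -341 + 207/7 = -2180/7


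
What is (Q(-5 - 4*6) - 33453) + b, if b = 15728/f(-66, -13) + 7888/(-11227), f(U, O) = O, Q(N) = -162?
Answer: -5082823665/145951 ≈ -34826.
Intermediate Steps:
b = -176680800/145951 (b = 15728/(-13) + 7888/(-11227) = 15728*(-1/13) + 7888*(-1/11227) = -15728/13 - 7888/11227 = -176680800/145951 ≈ -1210.5)
(Q(-5 - 4*6) - 33453) + b = (-162 - 33453) - 176680800/145951 = -33615 - 176680800/145951 = -5082823665/145951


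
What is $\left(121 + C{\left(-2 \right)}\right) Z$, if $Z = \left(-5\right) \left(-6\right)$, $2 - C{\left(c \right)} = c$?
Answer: $3750$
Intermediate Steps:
$C{\left(c \right)} = 2 - c$
$Z = 30$
$\left(121 + C{\left(-2 \right)}\right) Z = \left(121 + \left(2 - -2\right)\right) 30 = \left(121 + \left(2 + 2\right)\right) 30 = \left(121 + 4\right) 30 = 125 \cdot 30 = 3750$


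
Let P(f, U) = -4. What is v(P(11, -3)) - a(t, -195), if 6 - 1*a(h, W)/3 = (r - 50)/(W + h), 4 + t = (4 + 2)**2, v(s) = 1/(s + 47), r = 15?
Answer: -121484/7009 ≈ -17.333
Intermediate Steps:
v(s) = 1/(47 + s)
t = 32 (t = -4 + (4 + 2)**2 = -4 + 6**2 = -4 + 36 = 32)
a(h, W) = 18 + 105/(W + h) (a(h, W) = 18 - 3*(15 - 50)/(W + h) = 18 - (-105)/(W + h) = 18 + 105/(W + h))
v(P(11, -3)) - a(t, -195) = 1/(47 - 4) - 3*(35 + 6*(-195) + 6*32)/(-195 + 32) = 1/43 - 3*(35 - 1170 + 192)/(-163) = 1/43 - 3*(-1)*(-943)/163 = 1/43 - 1*2829/163 = 1/43 - 2829/163 = -121484/7009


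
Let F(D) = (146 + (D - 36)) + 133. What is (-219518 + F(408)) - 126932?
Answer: -345799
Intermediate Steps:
F(D) = 243 + D (F(D) = (146 + (-36 + D)) + 133 = (110 + D) + 133 = 243 + D)
(-219518 + F(408)) - 126932 = (-219518 + (243 + 408)) - 126932 = (-219518 + 651) - 126932 = -218867 - 126932 = -345799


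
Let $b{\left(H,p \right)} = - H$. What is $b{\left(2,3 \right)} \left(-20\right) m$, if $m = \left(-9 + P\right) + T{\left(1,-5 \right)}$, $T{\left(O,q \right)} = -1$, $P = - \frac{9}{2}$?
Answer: $-580$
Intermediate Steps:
$P = - \frac{9}{2}$ ($P = \left(-9\right) \frac{1}{2} = - \frac{9}{2} \approx -4.5$)
$m = - \frac{29}{2}$ ($m = \left(-9 - \frac{9}{2}\right) - 1 = - \frac{27}{2} - 1 = - \frac{29}{2} \approx -14.5$)
$b{\left(2,3 \right)} \left(-20\right) m = \left(-1\right) 2 \left(-20\right) \left(- \frac{29}{2}\right) = \left(-2\right) \left(-20\right) \left(- \frac{29}{2}\right) = 40 \left(- \frac{29}{2}\right) = -580$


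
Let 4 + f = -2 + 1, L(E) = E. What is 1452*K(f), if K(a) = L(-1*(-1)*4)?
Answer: 5808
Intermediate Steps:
f = -5 (f = -4 + (-2 + 1) = -4 - 1 = -5)
K(a) = 4 (K(a) = -1*(-1)*4 = 1*4 = 4)
1452*K(f) = 1452*4 = 5808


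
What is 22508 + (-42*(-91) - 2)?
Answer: 26328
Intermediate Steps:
22508 + (-42*(-91) - 2) = 22508 + (3822 - 2) = 22508 + 3820 = 26328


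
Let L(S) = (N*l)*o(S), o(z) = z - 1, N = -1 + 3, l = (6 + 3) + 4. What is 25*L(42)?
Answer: 26650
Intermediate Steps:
l = 13 (l = 9 + 4 = 13)
N = 2
o(z) = -1 + z
L(S) = -26 + 26*S (L(S) = (2*13)*(-1 + S) = 26*(-1 + S) = -26 + 26*S)
25*L(42) = 25*(-26 + 26*42) = 25*(-26 + 1092) = 25*1066 = 26650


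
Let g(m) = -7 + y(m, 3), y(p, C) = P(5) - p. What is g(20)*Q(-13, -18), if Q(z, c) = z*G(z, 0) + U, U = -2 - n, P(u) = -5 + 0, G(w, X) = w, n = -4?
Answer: -5472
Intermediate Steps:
P(u) = -5
y(p, C) = -5 - p
U = 2 (U = -2 - 1*(-4) = -2 + 4 = 2)
Q(z, c) = 2 + z² (Q(z, c) = z*z + 2 = z² + 2 = 2 + z²)
g(m) = -12 - m (g(m) = -7 + (-5 - m) = -12 - m)
g(20)*Q(-13, -18) = (-12 - 1*20)*(2 + (-13)²) = (-12 - 20)*(2 + 169) = -32*171 = -5472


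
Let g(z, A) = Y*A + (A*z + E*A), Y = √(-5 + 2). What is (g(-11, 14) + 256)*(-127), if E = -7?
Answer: -508 - 1778*I*√3 ≈ -508.0 - 3079.6*I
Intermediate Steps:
Y = I*√3 (Y = √(-3) = I*√3 ≈ 1.732*I)
g(z, A) = -7*A + A*z + I*A*√3 (g(z, A) = (I*√3)*A + (A*z - 7*A) = I*A*√3 + (-7*A + A*z) = -7*A + A*z + I*A*√3)
(g(-11, 14) + 256)*(-127) = (14*(-7 - 11 + I*√3) + 256)*(-127) = (14*(-18 + I*√3) + 256)*(-127) = ((-252 + 14*I*√3) + 256)*(-127) = (4 + 14*I*√3)*(-127) = -508 - 1778*I*√3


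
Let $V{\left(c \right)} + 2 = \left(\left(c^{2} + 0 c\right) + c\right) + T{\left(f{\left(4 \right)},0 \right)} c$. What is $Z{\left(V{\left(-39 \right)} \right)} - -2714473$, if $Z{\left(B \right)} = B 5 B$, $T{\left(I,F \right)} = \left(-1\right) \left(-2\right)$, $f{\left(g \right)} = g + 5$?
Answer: $12542493$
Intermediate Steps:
$f{\left(g \right)} = 5 + g$
$T{\left(I,F \right)} = 2$
$V{\left(c \right)} = -2 + c^{2} + 3 c$ ($V{\left(c \right)} = -2 + \left(\left(\left(c^{2} + 0 c\right) + c\right) + 2 c\right) = -2 + \left(\left(\left(c^{2} + 0\right) + c\right) + 2 c\right) = -2 + \left(\left(c^{2} + c\right) + 2 c\right) = -2 + \left(\left(c + c^{2}\right) + 2 c\right) = -2 + \left(c^{2} + 3 c\right) = -2 + c^{2} + 3 c$)
$Z{\left(B \right)} = 5 B^{2}$ ($Z{\left(B \right)} = 5 B B = 5 B^{2}$)
$Z{\left(V{\left(-39 \right)} \right)} - -2714473 = 5 \left(-2 + \left(-39\right)^{2} + 3 \left(-39\right)\right)^{2} - -2714473 = 5 \left(-2 + 1521 - 117\right)^{2} + 2714473 = 5 \cdot 1402^{2} + 2714473 = 5 \cdot 1965604 + 2714473 = 9828020 + 2714473 = 12542493$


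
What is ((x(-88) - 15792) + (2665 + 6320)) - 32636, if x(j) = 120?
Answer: -39323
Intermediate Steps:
((x(-88) - 15792) + (2665 + 6320)) - 32636 = ((120 - 15792) + (2665 + 6320)) - 32636 = (-15672 + 8985) - 32636 = -6687 - 32636 = -39323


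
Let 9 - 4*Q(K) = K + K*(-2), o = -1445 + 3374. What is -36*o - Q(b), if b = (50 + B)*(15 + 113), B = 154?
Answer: -303897/4 ≈ -75974.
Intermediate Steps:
o = 1929
b = 26112 (b = (50 + 154)*(15 + 113) = 204*128 = 26112)
Q(K) = 9/4 + K/4 (Q(K) = 9/4 - (K + K*(-2))/4 = 9/4 - (K - 2*K)/4 = 9/4 - (-1)*K/4 = 9/4 + K/4)
-36*o - Q(b) = -36*1929 - (9/4 + (¼)*26112) = -69444 - (9/4 + 6528) = -69444 - 1*26121/4 = -69444 - 26121/4 = -303897/4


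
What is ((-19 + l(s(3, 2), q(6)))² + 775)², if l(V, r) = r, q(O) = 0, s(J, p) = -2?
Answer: 1290496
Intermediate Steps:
((-19 + l(s(3, 2), q(6)))² + 775)² = ((-19 + 0)² + 775)² = ((-19)² + 775)² = (361 + 775)² = 1136² = 1290496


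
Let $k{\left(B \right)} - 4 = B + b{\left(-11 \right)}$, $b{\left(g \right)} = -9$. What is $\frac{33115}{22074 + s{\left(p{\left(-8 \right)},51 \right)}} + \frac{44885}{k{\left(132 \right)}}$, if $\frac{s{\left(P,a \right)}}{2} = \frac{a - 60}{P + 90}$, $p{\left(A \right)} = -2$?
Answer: $\frac{43779468215}{123348369} \approx 354.93$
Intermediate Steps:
$s{\left(P,a \right)} = \frac{2 \left(-60 + a\right)}{90 + P}$ ($s{\left(P,a \right)} = 2 \frac{a - 60}{P + 90} = 2 \frac{-60 + a}{90 + P} = \frac{2 \left(-60 + a\right)}{90 + P}$)
$k{\left(B \right)} = -5 + B$ ($k{\left(B \right)} = 4 + \left(B - 9\right) = 4 + \left(-9 + B\right) = -5 + B$)
$\frac{33115}{22074 + s{\left(p{\left(-8 \right)},51 \right)}} + \frac{44885}{k{\left(132 \right)}} = \frac{33115}{22074 + \frac{2 \left(-60 + 51\right)}{90 - 2}} + \frac{44885}{-5 + 132} = \frac{33115}{22074 + 2 \cdot \frac{1}{88} \left(-9\right)} + \frac{44885}{127} = \frac{33115}{22074 + 2 \cdot \frac{1}{88} \left(-9\right)} + 44885 \cdot \frac{1}{127} = \frac{33115}{22074 - \frac{9}{44}} + \frac{44885}{127} = \frac{33115}{\frac{971247}{44}} + \frac{44885}{127} = 33115 \cdot \frac{44}{971247} + \frac{44885}{127} = \frac{1457060}{971247} + \frac{44885}{127} = \frac{43779468215}{123348369}$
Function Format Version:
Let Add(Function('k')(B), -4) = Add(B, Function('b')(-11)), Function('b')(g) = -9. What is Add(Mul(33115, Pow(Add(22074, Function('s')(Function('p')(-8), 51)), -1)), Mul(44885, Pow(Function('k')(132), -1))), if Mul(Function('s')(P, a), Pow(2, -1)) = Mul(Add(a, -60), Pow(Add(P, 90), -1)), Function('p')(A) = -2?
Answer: Rational(43779468215, 123348369) ≈ 354.93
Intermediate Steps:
Function('s')(P, a) = Mul(2, Pow(Add(90, P), -1), Add(-60, a)) (Function('s')(P, a) = Mul(2, Mul(Add(a, -60), Pow(Add(P, 90), -1))) = Mul(2, Mul(Add(-60, a), Pow(Add(90, P), -1))) = Mul(2, Mul(Pow(Add(90, P), -1), Add(-60, a))) = Mul(2, Pow(Add(90, P), -1), Add(-60, a)))
Function('k')(B) = Add(-5, B) (Function('k')(B) = Add(4, Add(B, -9)) = Add(4, Add(-9, B)) = Add(-5, B))
Add(Mul(33115, Pow(Add(22074, Function('s')(Function('p')(-8), 51)), -1)), Mul(44885, Pow(Function('k')(132), -1))) = Add(Mul(33115, Pow(Add(22074, Mul(2, Pow(Add(90, -2), -1), Add(-60, 51))), -1)), Mul(44885, Pow(Add(-5, 132), -1))) = Add(Mul(33115, Pow(Add(22074, Mul(2, Pow(88, -1), -9)), -1)), Mul(44885, Pow(127, -1))) = Add(Mul(33115, Pow(Add(22074, Mul(2, Rational(1, 88), -9)), -1)), Mul(44885, Rational(1, 127))) = Add(Mul(33115, Pow(Add(22074, Rational(-9, 44)), -1)), Rational(44885, 127)) = Add(Mul(33115, Pow(Rational(971247, 44), -1)), Rational(44885, 127)) = Add(Mul(33115, Rational(44, 971247)), Rational(44885, 127)) = Add(Rational(1457060, 971247), Rational(44885, 127)) = Rational(43779468215, 123348369)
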